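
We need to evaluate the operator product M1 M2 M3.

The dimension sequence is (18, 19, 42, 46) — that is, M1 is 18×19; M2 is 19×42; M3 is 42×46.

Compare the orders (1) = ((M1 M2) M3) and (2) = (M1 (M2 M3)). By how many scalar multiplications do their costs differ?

Order (1) = ((M1 M2) M3): (M1 M2): 18×19 by 19×42 → 18×42, cost 18·19·42 = 14364; ((M1 M2) M3): 18×42 by 42×46 → 18×46, cost 18·42·46 = 34776; cumulative 49140. Total 49140.
Order (2) = (M1 (M2 M3)): (M2 M3): 19×42 by 42×46 → 19×46, cost 19·42·46 = 36708; (M1 (M2 M3)): 18×19 by 19×46 → 18×46, cost 18·19·46 = 15732; cumulative 52440. Total 52440.
Difference: |49140 − 52440| = 3300.

3300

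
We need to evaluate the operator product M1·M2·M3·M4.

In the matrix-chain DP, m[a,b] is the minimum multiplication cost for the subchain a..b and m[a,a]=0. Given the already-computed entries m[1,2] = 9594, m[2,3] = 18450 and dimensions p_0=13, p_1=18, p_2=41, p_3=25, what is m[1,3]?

m[1,3] = min over k∈[1,2] of m[1,k]+m[k+1,3]+p_{0}·p_k·p_{3}.
k=1: 0 + 18450 + 13·18·25 = 24300; k=2: 9594 + 0 + 13·41·25 = 22919.
Minimum: 22919 at k=2.

22919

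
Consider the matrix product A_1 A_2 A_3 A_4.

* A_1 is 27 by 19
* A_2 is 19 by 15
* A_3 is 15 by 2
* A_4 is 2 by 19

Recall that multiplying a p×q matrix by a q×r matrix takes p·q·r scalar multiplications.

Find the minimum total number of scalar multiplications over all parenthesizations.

2622

Adjacent pairs: A_1A_2 = 27·19·15 = 7695; A_2A_3 = 19·15·2 = 570; A_3A_4 = 15·2·19 = 570.
Length 3: A_1..A_3: k=1: 0+570+27·19·2=1596; k=2: 7695+0+27·15·2=8505 → min 1596 | A_2..A_4: k=2: 0+570+19·15·19=5985; k=3: 570+0+19·2·19=1292 → min 1292.
Length 4: A_1..A_4: k=1: 0+1292+27·19·19=11039; k=2: 7695+570+27·15·19=15960; k=3: 1596+0+27·2·19=2622 → min 2622.
Optimal order: ((A_1 (A_2 A_3)) A_4) with cost 2622.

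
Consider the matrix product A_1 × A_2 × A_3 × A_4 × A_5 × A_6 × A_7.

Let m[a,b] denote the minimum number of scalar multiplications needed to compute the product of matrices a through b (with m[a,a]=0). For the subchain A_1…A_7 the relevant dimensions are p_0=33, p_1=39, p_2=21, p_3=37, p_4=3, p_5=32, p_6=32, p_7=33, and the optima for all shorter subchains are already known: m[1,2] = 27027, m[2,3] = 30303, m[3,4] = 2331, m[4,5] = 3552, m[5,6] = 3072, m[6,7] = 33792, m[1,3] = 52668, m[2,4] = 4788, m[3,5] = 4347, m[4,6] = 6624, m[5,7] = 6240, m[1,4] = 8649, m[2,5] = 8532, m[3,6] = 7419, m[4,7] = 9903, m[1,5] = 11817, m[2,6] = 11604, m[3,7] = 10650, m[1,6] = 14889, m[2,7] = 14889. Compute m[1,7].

m[1,7] = min over k∈[1,6] of m[1,k]+m[k+1,7]+p_{0}·p_k·p_{7}.
k=1: 0 + 14889 + 33·39·33 = 57360; k=2: 27027 + 10650 + 33·21·33 = 60546; k=3: 52668 + 9903 + 33·37·33 = 102864; k=4: 8649 + 6240 + 33·3·33 = 18156; k=5: 11817 + 33792 + 33·32·33 = 80457; k=6: 14889 + 0 + 33·32·33 = 49737.
Minimum: 18156 at k=4.

18156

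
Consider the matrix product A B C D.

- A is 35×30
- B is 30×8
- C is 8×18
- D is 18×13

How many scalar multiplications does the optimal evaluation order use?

13912

Adjacent pairs: AB = 35·30·8 = 8400; BC = 30·8·18 = 4320; CD = 8·18·13 = 1872.
Length 3: A..C: k=1: 0+4320+35·30·18=23220; k=2: 8400+0+35·8·18=13440 → min 13440 | B..D: k=2: 0+1872+30·8·13=4992; k=3: 4320+0+30·18·13=11340 → min 4992.
Length 4: A..D: k=1: 0+4992+35·30·13=18642; k=2: 8400+1872+35·8·13=13912; k=3: 13440+0+35·18·13=21630 → min 13912.
Optimal order: ((A B) (C D)) with cost 13912.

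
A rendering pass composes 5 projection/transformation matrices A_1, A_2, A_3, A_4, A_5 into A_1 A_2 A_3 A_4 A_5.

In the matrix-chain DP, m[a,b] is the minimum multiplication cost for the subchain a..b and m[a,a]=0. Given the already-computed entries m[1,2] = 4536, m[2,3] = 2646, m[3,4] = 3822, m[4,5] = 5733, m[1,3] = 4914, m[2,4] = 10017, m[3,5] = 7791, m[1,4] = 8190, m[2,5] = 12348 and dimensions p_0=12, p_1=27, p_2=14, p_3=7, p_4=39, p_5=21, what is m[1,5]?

12411

m[1,5] = min over k∈[1,4] of m[1,k]+m[k+1,5]+p_{0}·p_k·p_{5}.
k=1: 0 + 12348 + 12·27·21 = 19152; k=2: 4536 + 7791 + 12·14·21 = 15855; k=3: 4914 + 5733 + 12·7·21 = 12411; k=4: 8190 + 0 + 12·39·21 = 18018.
Minimum: 12411 at k=3.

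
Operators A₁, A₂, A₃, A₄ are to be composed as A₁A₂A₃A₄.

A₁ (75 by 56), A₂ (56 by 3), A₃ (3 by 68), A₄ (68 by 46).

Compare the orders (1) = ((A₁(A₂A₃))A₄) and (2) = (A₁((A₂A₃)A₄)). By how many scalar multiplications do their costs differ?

Order (1) = ((A₁(A₂A₃))A₄): (A₂A₃): 56×3 by 3×68 → 56×68, cost 56·3·68 = 11424; (A₁(A₂A₃)): 75×56 by 56×68 → 75×68, cost 75·56·68 = 285600; cumulative 297024; ((A₁(A₂A₃))A₄): 75×68 by 68×46 → 75×46, cost 75·68·46 = 234600; cumulative 531624. Total 531624.
Order (2) = (A₁((A₂A₃)A₄)): (A₂A₃): 56×3 by 3×68 → 56×68, cost 56·3·68 = 11424; ((A₂A₃)A₄): 56×68 by 68×46 → 56×46, cost 56·68·46 = 175168; cumulative 186592; (A₁((A₂A₃)A₄)): 75×56 by 56×46 → 75×46, cost 75·56·46 = 193200; cumulative 379792. Total 379792.
Difference: |531624 − 379792| = 151832.

151832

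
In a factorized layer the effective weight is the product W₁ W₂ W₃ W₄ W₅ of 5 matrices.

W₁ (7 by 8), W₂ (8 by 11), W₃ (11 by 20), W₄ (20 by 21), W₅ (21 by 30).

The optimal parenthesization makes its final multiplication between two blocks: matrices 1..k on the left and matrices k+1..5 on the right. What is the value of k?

Adjacent pairs: W₁W₂ = 7·8·11 = 616; W₂W₃ = 8·11·20 = 1760; W₃W₄ = 11·20·21 = 4620; W₄W₅ = 20·21·30 = 12600.
Length 3: W₁..W₃: k=1: 0+1760+7·8·20=2880; k=2: 616+0+7·11·20=2156 → min 2156 | W₂..W₄: k=2: 0+4620+8·11·21=6468; k=3: 1760+0+8·20·21=5120 → min 5120 | W₃..W₅: k=3: 0+12600+11·20·30=19200; k=4: 4620+0+11·21·30=11550 → min 11550.
Length 4: W₁..W₄: k=1: 0+5120+7·8·21=6296; k=2: 616+4620+7·11·21=6853; k=3: 2156+0+7·20·21=5096 → min 5096 | W₂..W₅: k=2: 0+11550+8·11·30=14190; k=3: 1760+12600+8·20·30=19160; k=4: 5120+0+8·21·30=10160 → min 10160.
Top-level splits: k=1: (W₁..W₁)·(W₂..W₅) → 0+10160+7·8·30 = 11840; k=2: (W₁..W₂)·(W₃..W₅) → 616+11550+7·11·30 = 14476; k=3: (W₁..W₃)·(W₄..W₅) → 2156+12600+7·20·30 = 18956; k=4: (W₁..W₄)·(W₅..W₅) → 5096+0+7·21·30 = 9506.
Best split is after W₄, i.e. k = 4.

4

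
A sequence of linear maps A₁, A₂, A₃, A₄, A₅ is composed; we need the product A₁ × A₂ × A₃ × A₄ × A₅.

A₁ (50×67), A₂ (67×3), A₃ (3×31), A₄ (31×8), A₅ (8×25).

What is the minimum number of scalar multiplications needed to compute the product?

Adjacent pairs: A₁A₂ = 50·67·3 = 10050; A₂A₃ = 67·3·31 = 6231; A₃A₄ = 3·31·8 = 744; A₄A₅ = 31·8·25 = 6200.
Length 3: A₁..A₃: k=1: 0+6231+50·67·31=110081; k=2: 10050+0+50·3·31=14700 → min 14700 | A₂..A₄: k=2: 0+744+67·3·8=2352; k=3: 6231+0+67·31·8=22847 → min 2352 | A₃..A₅: k=3: 0+6200+3·31·25=8525; k=4: 744+0+3·8·25=1344 → min 1344.
Length 4: A₁..A₄: k=1: 0+2352+50·67·8=29152; k=2: 10050+744+50·3·8=11994; k=3: 14700+0+50·31·8=27100 → min 11994 | A₂..A₅: k=2: 0+1344+67·3·25=6369; k=3: 6231+6200+67·31·25=64356; k=4: 2352+0+67·8·25=15752 → min 6369.
Length 5: A₁..A₅: k=1: 0+6369+50·67·25=90119; k=2: 10050+1344+50·3·25=15144; k=3: 14700+6200+50·31·25=59650; k=4: 11994+0+50·8·25=21994 → min 15144.
Optimal order: ((A₁ × A₂) × ((A₃ × A₄) × A₅)) with cost 15144.

15144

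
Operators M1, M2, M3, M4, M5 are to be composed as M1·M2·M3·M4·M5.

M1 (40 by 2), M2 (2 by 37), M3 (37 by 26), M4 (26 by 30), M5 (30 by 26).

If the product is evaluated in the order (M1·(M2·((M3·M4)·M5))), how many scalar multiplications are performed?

(M3·M4): 37×26 by 26×30 → 37×30, cost 37·26·30 = 28860
((M3·M4)·M5): 37×30 by 30×26 → 37×26, cost 37·30·26 = 28860; cumulative 57720
(M2·((M3·M4)·M5)): 2×37 by 37×26 → 2×26, cost 2·37·26 = 1924; cumulative 59644
(M1·(M2·((M3·M4)·M5))): 40×2 by 2×26 → 40×26, cost 40·2·26 = 2080; cumulative 61724
Total: 61724 scalar multiplications.

61724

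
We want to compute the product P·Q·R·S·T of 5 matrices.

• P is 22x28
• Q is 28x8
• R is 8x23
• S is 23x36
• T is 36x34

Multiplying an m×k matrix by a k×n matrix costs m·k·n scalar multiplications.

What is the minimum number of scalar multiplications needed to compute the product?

27328

Adjacent pairs: PQ = 22·28·8 = 4928; QR = 28·8·23 = 5152; RS = 8·23·36 = 6624; ST = 23·36·34 = 28152.
Length 3: P..R: k=1: 0+5152+22·28·23=19320; k=2: 4928+0+22·8·23=8976 → min 8976 | Q..S: k=2: 0+6624+28·8·36=14688; k=3: 5152+0+28·23·36=28336 → min 14688 | R..T: k=3: 0+28152+8·23·34=34408; k=4: 6624+0+8·36·34=16416 → min 16416.
Length 4: P..S: k=1: 0+14688+22·28·36=36864; k=2: 4928+6624+22·8·36=17888; k=3: 8976+0+22·23·36=27192 → min 17888 | Q..T: k=2: 0+16416+28·8·34=24032; k=3: 5152+28152+28·23·34=55200; k=4: 14688+0+28·36·34=48960 → min 24032.
Length 5: P..T: k=1: 0+24032+22·28·34=44976; k=2: 4928+16416+22·8·34=27328; k=3: 8976+28152+22·23·34=54332; k=4: 17888+0+22·36·34=44816 → min 27328.
Optimal order: ((P·Q)·((R·S)·T)) with cost 27328.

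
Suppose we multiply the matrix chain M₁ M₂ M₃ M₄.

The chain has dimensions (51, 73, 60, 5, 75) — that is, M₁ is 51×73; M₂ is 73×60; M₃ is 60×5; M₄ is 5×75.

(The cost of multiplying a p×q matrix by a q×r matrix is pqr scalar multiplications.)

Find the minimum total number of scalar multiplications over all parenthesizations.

59640

Adjacent pairs: M₁M₂ = 51·73·60 = 223380; M₂M₃ = 73·60·5 = 21900; M₃M₄ = 60·5·75 = 22500.
Length 3: M₁..M₃: k=1: 0+21900+51·73·5=40515; k=2: 223380+0+51·60·5=238680 → min 40515 | M₂..M₄: k=2: 0+22500+73·60·75=351000; k=3: 21900+0+73·5·75=49275 → min 49275.
Length 4: M₁..M₄: k=1: 0+49275+51·73·75=328500; k=2: 223380+22500+51·60·75=475380; k=3: 40515+0+51·5·75=59640 → min 59640.
Optimal order: ((M₁ (M₂ M₃)) M₄) with cost 59640.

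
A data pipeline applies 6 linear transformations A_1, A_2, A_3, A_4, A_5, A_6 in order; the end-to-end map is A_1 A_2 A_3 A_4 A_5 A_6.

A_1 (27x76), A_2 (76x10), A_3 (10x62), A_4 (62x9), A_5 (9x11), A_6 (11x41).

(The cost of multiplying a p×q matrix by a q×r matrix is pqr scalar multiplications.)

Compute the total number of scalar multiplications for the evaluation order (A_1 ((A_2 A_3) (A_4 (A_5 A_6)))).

(A_2 A_3): 76×10 by 10×62 → 76×62, cost 76·10·62 = 47120
(A_5 A_6): 9×11 by 11×41 → 9×41, cost 9·11·41 = 4059
(A_4 (A_5 A_6)): 62×9 by 9×41 → 62×41, cost 62·9·41 = 22878; cumulative 26937
((A_2 A_3) (A_4 (A_5 A_6))): 76×62 by 62×41 → 76×41, cost 76·62·41 = 193192; cumulative 267249
(A_1 ((A_2 A_3) (A_4 (A_5 A_6)))): 27×76 by 76×41 → 27×41, cost 27·76·41 = 84132; cumulative 351381
Total: 351381 scalar multiplications.

351381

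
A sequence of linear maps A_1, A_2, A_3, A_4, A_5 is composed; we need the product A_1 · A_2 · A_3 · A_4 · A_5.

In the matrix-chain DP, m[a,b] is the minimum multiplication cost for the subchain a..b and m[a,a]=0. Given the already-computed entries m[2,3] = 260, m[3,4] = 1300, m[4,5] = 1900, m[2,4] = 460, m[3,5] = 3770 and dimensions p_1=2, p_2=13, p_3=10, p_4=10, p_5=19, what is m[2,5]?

m[2,5] = min over k∈[2,4] of m[2,k]+m[k+1,5]+p_{1}·p_k·p_{5}.
k=2: 0 + 3770 + 2·13·19 = 4264; k=3: 260 + 1900 + 2·10·19 = 2540; k=4: 460 + 0 + 2·10·19 = 840.
Minimum: 840 at k=4.

840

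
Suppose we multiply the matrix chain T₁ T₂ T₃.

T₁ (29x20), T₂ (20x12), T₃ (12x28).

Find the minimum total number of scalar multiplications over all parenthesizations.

16704

Order (T₁ (T₂ T₃)): (T₂ T₃): 20×12 by 12×28 → 20×28, cost 20·12·28 = 6720; (T₁ (T₂ T₃)): 29×20 by 20×28 → 29×28, cost 29·20·28 = 16240; cumulative 22960. Total 22960.
Order ((T₁ T₂) T₃): (T₁ T₂): 29×20 by 20×12 → 29×12, cost 29·20·12 = 6960; ((T₁ T₂) T₃): 29×12 by 12×28 → 29×28, cost 29·12·28 = 9744; cumulative 16704. Total 16704.
Minimum: 16704.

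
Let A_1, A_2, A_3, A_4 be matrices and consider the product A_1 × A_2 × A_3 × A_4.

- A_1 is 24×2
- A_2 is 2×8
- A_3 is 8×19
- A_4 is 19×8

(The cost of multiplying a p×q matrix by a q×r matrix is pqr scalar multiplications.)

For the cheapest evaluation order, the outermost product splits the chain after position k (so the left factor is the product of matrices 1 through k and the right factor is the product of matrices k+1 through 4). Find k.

Adjacent pairs: A_1A_2 = 24·2·8 = 384; A_2A_3 = 2·8·19 = 304; A_3A_4 = 8·19·8 = 1216.
Length 3: A_1..A_3: k=1: 0+304+24·2·19=1216; k=2: 384+0+24·8·19=4032 → min 1216 | A_2..A_4: k=2: 0+1216+2·8·8=1344; k=3: 304+0+2·19·8=608 → min 608.
Top-level splits: k=1: (A_1..A_1)·(A_2..A_4) → 0+608+24·2·8 = 992; k=2: (A_1..A_2)·(A_3..A_4) → 384+1216+24·8·8 = 3136; k=3: (A_1..A_3)·(A_4..A_4) → 1216+0+24·19·8 = 4864.
Best split is after A_1, i.e. k = 1.

1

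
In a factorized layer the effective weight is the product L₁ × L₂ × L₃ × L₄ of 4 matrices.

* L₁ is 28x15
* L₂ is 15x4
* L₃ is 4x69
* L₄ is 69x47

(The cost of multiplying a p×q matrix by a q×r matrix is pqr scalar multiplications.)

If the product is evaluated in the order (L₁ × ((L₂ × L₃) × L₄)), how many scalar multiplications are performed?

72525

(L₂ × L₃): 15×4 by 4×69 → 15×69, cost 15·4·69 = 4140
((L₂ × L₃) × L₄): 15×69 by 69×47 → 15×47, cost 15·69·47 = 48645; cumulative 52785
(L₁ × ((L₂ × L₃) × L₄)): 28×15 by 15×47 → 28×47, cost 28·15·47 = 19740; cumulative 72525
Total: 72525 scalar multiplications.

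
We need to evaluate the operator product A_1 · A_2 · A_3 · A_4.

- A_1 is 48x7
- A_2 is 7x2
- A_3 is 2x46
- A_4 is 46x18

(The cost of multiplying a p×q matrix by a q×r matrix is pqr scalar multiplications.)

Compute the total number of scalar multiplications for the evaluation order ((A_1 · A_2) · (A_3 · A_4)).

4056

(A_1 · A_2): 48×7 by 7×2 → 48×2, cost 48·7·2 = 672
(A_3 · A_4): 2×46 by 46×18 → 2×18, cost 2·46·18 = 1656
((A_1 · A_2) · (A_3 · A_4)): 48×2 by 2×18 → 48×18, cost 48·2·18 = 1728; cumulative 4056
Total: 4056 scalar multiplications.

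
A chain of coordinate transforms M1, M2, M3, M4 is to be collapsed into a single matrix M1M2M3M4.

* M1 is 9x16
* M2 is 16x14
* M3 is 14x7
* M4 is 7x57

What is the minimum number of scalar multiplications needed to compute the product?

Adjacent pairs: M1M2 = 9·16·14 = 2016; M2M3 = 16·14·7 = 1568; M3M4 = 14·7·57 = 5586.
Length 3: M1..M3: k=1: 0+1568+9·16·7=2576; k=2: 2016+0+9·14·7=2898 → min 2576 | M2..M4: k=2: 0+5586+16·14·57=18354; k=3: 1568+0+16·7·57=7952 → min 7952.
Length 4: M1..M4: k=1: 0+7952+9·16·57=16160; k=2: 2016+5586+9·14·57=14784; k=3: 2576+0+9·7·57=6167 → min 6167.
Optimal order: ((M1(M2M3))M4) with cost 6167.

6167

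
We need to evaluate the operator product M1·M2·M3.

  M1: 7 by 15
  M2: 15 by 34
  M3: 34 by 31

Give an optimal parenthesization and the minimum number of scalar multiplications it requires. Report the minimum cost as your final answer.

(M1·(M2·M3)): cost 19065.
((M1·M2)·M3): cost 10948.
Optimal: ((M1·M2)·M3) with cost 10948.

10948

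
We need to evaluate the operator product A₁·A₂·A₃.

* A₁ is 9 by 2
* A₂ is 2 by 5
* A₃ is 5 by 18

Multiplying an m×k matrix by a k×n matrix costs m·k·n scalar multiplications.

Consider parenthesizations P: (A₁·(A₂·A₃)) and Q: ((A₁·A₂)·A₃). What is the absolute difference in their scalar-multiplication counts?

Order P = (A₁·(A₂·A₃)): (A₂·A₃): 2×5 by 5×18 → 2×18, cost 2·5·18 = 180; (A₁·(A₂·A₃)): 9×2 by 2×18 → 9×18, cost 9·2·18 = 324; cumulative 504. Total 504.
Order Q = ((A₁·A₂)·A₃): (A₁·A₂): 9×2 by 2×5 → 9×5, cost 9·2·5 = 90; ((A₁·A₂)·A₃): 9×5 by 5×18 → 9×18, cost 9·5·18 = 810; cumulative 900. Total 900.
Difference: |504 − 900| = 396.

396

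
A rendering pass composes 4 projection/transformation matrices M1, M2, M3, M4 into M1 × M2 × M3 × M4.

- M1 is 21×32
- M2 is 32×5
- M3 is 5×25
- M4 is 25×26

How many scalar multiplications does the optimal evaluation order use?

Adjacent pairs: M1M2 = 21·32·5 = 3360; M2M3 = 32·5·25 = 4000; M3M4 = 5·25·26 = 3250.
Length 3: M1..M3: k=1: 0+4000+21·32·25=20800; k=2: 3360+0+21·5·25=5985 → min 5985 | M2..M4: k=2: 0+3250+32·5·26=7410; k=3: 4000+0+32·25·26=24800 → min 7410.
Length 4: M1..M4: k=1: 0+7410+21·32·26=24882; k=2: 3360+3250+21·5·26=9340; k=3: 5985+0+21·25·26=19635 → min 9340.
Optimal order: ((M1 × M2) × (M3 × M4)) with cost 9340.

9340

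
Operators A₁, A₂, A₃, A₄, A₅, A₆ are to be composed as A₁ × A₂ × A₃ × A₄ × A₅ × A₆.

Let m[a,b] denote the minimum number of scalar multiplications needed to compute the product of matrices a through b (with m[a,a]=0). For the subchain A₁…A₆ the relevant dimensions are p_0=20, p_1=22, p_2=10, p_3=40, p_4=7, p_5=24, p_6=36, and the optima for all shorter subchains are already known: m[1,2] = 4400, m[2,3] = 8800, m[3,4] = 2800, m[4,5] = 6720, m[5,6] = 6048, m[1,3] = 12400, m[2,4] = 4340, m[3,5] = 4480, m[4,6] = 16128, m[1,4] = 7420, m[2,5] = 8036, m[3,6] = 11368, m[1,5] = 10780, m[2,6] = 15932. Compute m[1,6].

m[1,6] = min over k∈[1,5] of m[1,k]+m[k+1,6]+p_{0}·p_k·p_{6}.
k=1: 0 + 15932 + 20·22·36 = 31772; k=2: 4400 + 11368 + 20·10·36 = 22968; k=3: 12400 + 16128 + 20·40·36 = 57328; k=4: 7420 + 6048 + 20·7·36 = 18508; k=5: 10780 + 0 + 20·24·36 = 28060.
Minimum: 18508 at k=4.

18508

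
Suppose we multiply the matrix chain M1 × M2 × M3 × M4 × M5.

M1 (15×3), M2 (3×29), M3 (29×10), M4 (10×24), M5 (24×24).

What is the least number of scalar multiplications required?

Adjacent pairs: M1M2 = 15·3·29 = 1305; M2M3 = 3·29·10 = 870; M3M4 = 29·10·24 = 6960; M4M5 = 10·24·24 = 5760.
Length 3: M1..M3: k=1: 0+870+15·3·10=1320; k=2: 1305+0+15·29·10=5655 → min 1320 | M2..M4: k=2: 0+6960+3·29·24=9048; k=3: 870+0+3·10·24=1590 → min 1590 | M3..M5: k=3: 0+5760+29·10·24=12720; k=4: 6960+0+29·24·24=23664 → min 12720.
Length 4: M1..M4: k=1: 0+1590+15·3·24=2670; k=2: 1305+6960+15·29·24=18705; k=3: 1320+0+15·10·24=4920 → min 2670 | M2..M5: k=2: 0+12720+3·29·24=14808; k=3: 870+5760+3·10·24=7350; k=4: 1590+0+3·24·24=3318 → min 3318.
Length 5: M1..M5: k=1: 0+3318+15·3·24=4398; k=2: 1305+12720+15·29·24=24465; k=3: 1320+5760+15·10·24=10680; k=4: 2670+0+15·24·24=11310 → min 4398.
Optimal order: (M1 × (((M2 × M3) × M4) × M5)) with cost 4398.

4398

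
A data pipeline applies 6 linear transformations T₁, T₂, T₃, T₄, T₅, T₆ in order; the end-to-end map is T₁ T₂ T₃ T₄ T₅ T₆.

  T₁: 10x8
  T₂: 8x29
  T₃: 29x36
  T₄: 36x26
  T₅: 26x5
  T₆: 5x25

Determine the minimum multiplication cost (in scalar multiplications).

12710

Adjacent pairs: T₁T₂ = 10·8·29 = 2320; T₂T₃ = 8·29·36 = 8352; T₃T₄ = 29·36·26 = 27144; T₄T₅ = 36·26·5 = 4680; T₅T₆ = 26·5·25 = 3250.
Length 3: T₁..T₃: k=1: 0+8352+10·8·36=11232; k=2: 2320+0+10·29·36=12760 → min 11232 | T₂..T₄: k=2: 0+27144+8·29·26=33176; k=3: 8352+0+8·36·26=15840 → min 15840 | T₃..T₅: k=3: 0+4680+29·36·5=9900; k=4: 27144+0+29·26·5=30914 → min 9900 | T₄..T₆: k=4: 0+3250+36·26·25=26650; k=5: 4680+0+36·5·25=9180 → min 9180.
Length 4: T₁..T₄: k=1: 0+15840+10·8·26=17920; k=2: 2320+27144+10·29·26=37004; k=3: 11232+0+10·36·26=20592 → min 17920 | T₂..T₅: k=2: 0+9900+8·29·5=11060; k=3: 8352+4680+8·36·5=14472; k=4: 15840+0+8·26·5=16880 → min 11060 | T₃..T₆: k=3: 0+9180+29·36·25=35280; k=4: 27144+3250+29·26·25=49244; k=5: 9900+0+29·5·25=13525 → min 13525.
Length 5: T₁..T₅: k=1: 0+11060+10·8·5=11460; k=2: 2320+9900+10·29·5=13670; k=3: 11232+4680+10·36·5=17712; k=4: 17920+0+10·26·5=19220 → min 11460 | T₂..T₆: k=2: 0+13525+8·29·25=19325; k=3: 8352+9180+8·36·25=24732; k=4: 15840+3250+8·26·25=24290; k=5: 11060+0+8·5·25=12060 → min 12060.
Length 6: T₁..T₆: k=1: 0+12060+10·8·25=14060; k=2: 2320+13525+10·29·25=23095; k=3: 11232+9180+10·36·25=29412; k=4: 17920+3250+10·26·25=27670; k=5: 11460+0+10·5·25=12710 → min 12710.
Optimal order: ((T₁ (T₂ (T₃ (T₄ T₅)))) T₆) with cost 12710.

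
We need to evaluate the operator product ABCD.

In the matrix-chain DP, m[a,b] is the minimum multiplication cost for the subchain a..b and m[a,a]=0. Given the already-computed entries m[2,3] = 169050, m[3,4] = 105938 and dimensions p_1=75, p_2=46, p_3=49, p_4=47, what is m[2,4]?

m[2,4] = min over k∈[2,3] of m[2,k]+m[k+1,4]+p_{1}·p_k·p_{4}.
k=2: 0 + 105938 + 75·46·47 = 268088; k=3: 169050 + 0 + 75·49·47 = 341775.
Minimum: 268088 at k=2.

268088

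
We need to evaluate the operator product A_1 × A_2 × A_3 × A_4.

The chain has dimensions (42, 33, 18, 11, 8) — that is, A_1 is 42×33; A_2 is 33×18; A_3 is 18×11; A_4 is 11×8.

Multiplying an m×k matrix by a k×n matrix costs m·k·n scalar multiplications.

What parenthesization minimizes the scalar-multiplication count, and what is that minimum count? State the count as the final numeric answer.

17424

Adjacent pairs: A_1A_2 = 42·33·18 = 24948; A_2A_3 = 33·18·11 = 6534; A_3A_4 = 18·11·8 = 1584.
Length 3: A_1..A_3: k=1: 0+6534+42·33·11=21780; k=2: 24948+0+42·18·11=33264 → min 21780 | A_2..A_4: k=2: 0+1584+33·18·8=6336; k=3: 6534+0+33·11·8=9438 → min 6336.
Length 4: A_1..A_4: k=1: 0+6336+42·33·8=17424; k=2: 24948+1584+42·18·8=32580; k=3: 21780+0+42·11·8=25476 → min 17424.
Optimal parenthesization: (A_1 × (A_2 × (A_3 × A_4))) with cost 17424.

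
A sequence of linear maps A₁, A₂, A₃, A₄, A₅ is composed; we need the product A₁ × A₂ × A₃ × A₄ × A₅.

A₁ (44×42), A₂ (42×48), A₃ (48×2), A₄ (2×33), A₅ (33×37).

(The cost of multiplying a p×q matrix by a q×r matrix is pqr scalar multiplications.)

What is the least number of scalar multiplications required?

Adjacent pairs: A₁A₂ = 44·42·48 = 88704; A₂A₃ = 42·48·2 = 4032; A₃A₄ = 48·2·33 = 3168; A₄A₅ = 2·33·37 = 2442.
Length 3: A₁..A₃: k=1: 0+4032+44·42·2=7728; k=2: 88704+0+44·48·2=92928 → min 7728 | A₂..A₄: k=2: 0+3168+42·48·33=69696; k=3: 4032+0+42·2·33=6804 → min 6804 | A₃..A₅: k=3: 0+2442+48·2·37=5994; k=4: 3168+0+48·33·37=61776 → min 5994.
Length 4: A₁..A₄: k=1: 0+6804+44·42·33=67788; k=2: 88704+3168+44·48·33=161568; k=3: 7728+0+44·2·33=10632 → min 10632 | A₂..A₅: k=2: 0+5994+42·48·37=80586; k=3: 4032+2442+42·2·37=9582; k=4: 6804+0+42·33·37=58086 → min 9582.
Length 5: A₁..A₅: k=1: 0+9582+44·42·37=77958; k=2: 88704+5994+44·48·37=172842; k=3: 7728+2442+44·2·37=13426; k=4: 10632+0+44·33·37=64356 → min 13426.
Optimal order: ((A₁ × (A₂ × A₃)) × (A₄ × A₅)) with cost 13426.

13426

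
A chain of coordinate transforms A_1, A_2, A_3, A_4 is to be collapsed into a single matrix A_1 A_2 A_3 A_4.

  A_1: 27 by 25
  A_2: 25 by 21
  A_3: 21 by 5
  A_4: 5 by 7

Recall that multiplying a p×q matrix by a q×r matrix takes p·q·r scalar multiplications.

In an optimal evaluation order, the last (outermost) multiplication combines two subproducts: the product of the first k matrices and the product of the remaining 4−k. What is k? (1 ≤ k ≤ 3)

Adjacent pairs: A_1A_2 = 27·25·21 = 14175; A_2A_3 = 25·21·5 = 2625; A_3A_4 = 21·5·7 = 735.
Length 3: A_1..A_3: k=1: 0+2625+27·25·5=6000; k=2: 14175+0+27·21·5=17010 → min 6000 | A_2..A_4: k=2: 0+735+25·21·7=4410; k=3: 2625+0+25·5·7=3500 → min 3500.
Top-level splits: k=1: (A_1..A_1)·(A_2..A_4) → 0+3500+27·25·7 = 8225; k=2: (A_1..A_2)·(A_3..A_4) → 14175+735+27·21·7 = 18879; k=3: (A_1..A_3)·(A_4..A_4) → 6000+0+27·5·7 = 6945.
Best split is after A_3, i.e. k = 3.

3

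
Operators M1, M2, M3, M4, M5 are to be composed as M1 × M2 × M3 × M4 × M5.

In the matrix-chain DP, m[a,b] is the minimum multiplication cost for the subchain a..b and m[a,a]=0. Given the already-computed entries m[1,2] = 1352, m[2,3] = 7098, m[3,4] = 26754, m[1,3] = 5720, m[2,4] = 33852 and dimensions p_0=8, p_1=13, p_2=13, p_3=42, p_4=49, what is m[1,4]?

22184

m[1,4] = min over k∈[1,3] of m[1,k]+m[k+1,4]+p_{0}·p_k·p_{4}.
k=1: 0 + 33852 + 8·13·49 = 38948; k=2: 1352 + 26754 + 8·13·49 = 33202; k=3: 5720 + 0 + 8·42·49 = 22184.
Minimum: 22184 at k=3.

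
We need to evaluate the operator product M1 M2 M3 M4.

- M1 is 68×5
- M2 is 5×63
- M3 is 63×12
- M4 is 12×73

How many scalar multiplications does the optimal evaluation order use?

32980

Adjacent pairs: M1M2 = 68·5·63 = 21420; M2M3 = 5·63·12 = 3780; M3M4 = 63·12·73 = 55188.
Length 3: M1..M3: k=1: 0+3780+68·5·12=7860; k=2: 21420+0+68·63·12=72828 → min 7860 | M2..M4: k=2: 0+55188+5·63·73=78183; k=3: 3780+0+5·12·73=8160 → min 8160.
Length 4: M1..M4: k=1: 0+8160+68·5·73=32980; k=2: 21420+55188+68·63·73=389340; k=3: 7860+0+68·12·73=67428 → min 32980.
Optimal order: (M1 ((M2 M3) M4)) with cost 32980.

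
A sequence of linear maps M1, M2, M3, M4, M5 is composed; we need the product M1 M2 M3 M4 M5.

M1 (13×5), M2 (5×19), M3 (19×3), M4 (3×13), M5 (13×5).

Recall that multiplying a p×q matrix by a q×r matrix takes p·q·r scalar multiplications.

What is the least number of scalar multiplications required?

870

Adjacent pairs: M1M2 = 13·5·19 = 1235; M2M3 = 5·19·3 = 285; M3M4 = 19·3·13 = 741; M4M5 = 3·13·5 = 195.
Length 3: M1..M3: k=1: 0+285+13·5·3=480; k=2: 1235+0+13·19·3=1976 → min 480 | M2..M4: k=2: 0+741+5·19·13=1976; k=3: 285+0+5·3·13=480 → min 480 | M3..M5: k=3: 0+195+19·3·5=480; k=4: 741+0+19·13·5=1976 → min 480.
Length 4: M1..M4: k=1: 0+480+13·5·13=1325; k=2: 1235+741+13·19·13=5187; k=3: 480+0+13·3·13=987 → min 987 | M2..M5: k=2: 0+480+5·19·5=955; k=3: 285+195+5·3·5=555; k=4: 480+0+5·13·5=805 → min 555.
Length 5: M1..M5: k=1: 0+555+13·5·5=880; k=2: 1235+480+13·19·5=2950; k=3: 480+195+13·3·5=870; k=4: 987+0+13·13·5=1832 → min 870.
Optimal order: ((M1 (M2 M3)) (M4 M5)) with cost 870.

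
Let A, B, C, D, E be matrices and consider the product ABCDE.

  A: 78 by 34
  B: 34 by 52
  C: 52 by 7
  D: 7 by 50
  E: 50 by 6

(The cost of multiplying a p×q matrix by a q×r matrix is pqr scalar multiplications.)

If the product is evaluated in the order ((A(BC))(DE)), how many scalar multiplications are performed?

36316

(BC): 34×52 by 52×7 → 34×7, cost 34·52·7 = 12376
(A(BC)): 78×34 by 34×7 → 78×7, cost 78·34·7 = 18564; cumulative 30940
(DE): 7×50 by 50×6 → 7×6, cost 7·50·6 = 2100
((A(BC))(DE)): 78×7 by 7×6 → 78×6, cost 78·7·6 = 3276; cumulative 36316
Total: 36316 scalar multiplications.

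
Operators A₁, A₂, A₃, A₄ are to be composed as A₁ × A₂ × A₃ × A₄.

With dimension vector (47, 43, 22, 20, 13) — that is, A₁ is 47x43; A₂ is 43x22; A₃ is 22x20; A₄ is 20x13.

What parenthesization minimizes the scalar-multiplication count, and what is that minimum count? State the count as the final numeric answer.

Adjacent pairs: A₁A₂ = 47·43·22 = 44462; A₂A₃ = 43·22·20 = 18920; A₃A₄ = 22·20·13 = 5720.
Length 3: A₁..A₃: k=1: 0+18920+47·43·20=59340; k=2: 44462+0+47·22·20=65142 → min 59340 | A₂..A₄: k=2: 0+5720+43·22·13=18018; k=3: 18920+0+43·20·13=30100 → min 18018.
Length 4: A₁..A₄: k=1: 0+18018+47·43·13=44291; k=2: 44462+5720+47·22·13=63624; k=3: 59340+0+47·20·13=71560 → min 44291.
Optimal parenthesization: (A₁ × (A₂ × (A₃ × A₄))) with cost 44291.

44291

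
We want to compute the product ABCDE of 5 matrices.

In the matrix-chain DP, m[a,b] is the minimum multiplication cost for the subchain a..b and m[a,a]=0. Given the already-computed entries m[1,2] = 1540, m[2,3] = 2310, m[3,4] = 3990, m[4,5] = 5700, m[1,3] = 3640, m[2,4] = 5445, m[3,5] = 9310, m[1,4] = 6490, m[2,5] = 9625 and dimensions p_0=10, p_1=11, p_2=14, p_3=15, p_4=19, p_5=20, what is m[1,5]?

m[1,5] = min over k∈[1,4] of m[1,k]+m[k+1,5]+p_{0}·p_k·p_{5}.
k=1: 0 + 9625 + 10·11·20 = 11825; k=2: 1540 + 9310 + 10·14·20 = 13650; k=3: 3640 + 5700 + 10·15·20 = 12340; k=4: 6490 + 0 + 10·19·20 = 10290.
Minimum: 10290 at k=4.

10290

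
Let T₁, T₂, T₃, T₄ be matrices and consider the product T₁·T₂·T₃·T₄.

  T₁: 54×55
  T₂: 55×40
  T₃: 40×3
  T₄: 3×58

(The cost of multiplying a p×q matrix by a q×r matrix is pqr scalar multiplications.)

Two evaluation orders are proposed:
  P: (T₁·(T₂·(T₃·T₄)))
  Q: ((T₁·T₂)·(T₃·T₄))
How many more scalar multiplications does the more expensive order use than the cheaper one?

Order P = (T₁·(T₂·(T₃·T₄))): (T₃·T₄): 40×3 by 3×58 → 40×58, cost 40·3·58 = 6960; (T₂·(T₃·T₄)): 55×40 by 40×58 → 55×58, cost 55·40·58 = 127600; cumulative 134560; (T₁·(T₂·(T₃·T₄))): 54×55 by 55×58 → 54×58, cost 54·55·58 = 172260; cumulative 306820. Total 306820.
Order Q = ((T₁·T₂)·(T₃·T₄)): (T₁·T₂): 54×55 by 55×40 → 54×40, cost 54·55·40 = 118800; (T₃·T₄): 40×3 by 3×58 → 40×58, cost 40·3·58 = 6960; ((T₁·T₂)·(T₃·T₄)): 54×40 by 40×58 → 54×58, cost 54·40·58 = 125280; cumulative 251040. Total 251040.
Difference: |306820 − 251040| = 55780.

55780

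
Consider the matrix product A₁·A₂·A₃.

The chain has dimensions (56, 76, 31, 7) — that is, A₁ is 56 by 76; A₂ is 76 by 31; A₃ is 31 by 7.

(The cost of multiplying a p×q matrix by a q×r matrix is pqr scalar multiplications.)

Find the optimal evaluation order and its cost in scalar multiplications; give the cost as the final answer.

(A₁·(A₂·A₃)): cost 46284.
((A₁·A₂)·A₃): cost 144088.
Optimal: (A₁·(A₂·A₃)) with cost 46284.

46284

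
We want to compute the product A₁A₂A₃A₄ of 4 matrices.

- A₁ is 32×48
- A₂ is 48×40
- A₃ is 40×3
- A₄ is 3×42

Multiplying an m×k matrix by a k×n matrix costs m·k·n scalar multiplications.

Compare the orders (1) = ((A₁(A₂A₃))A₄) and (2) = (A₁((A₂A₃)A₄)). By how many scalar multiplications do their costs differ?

Order (1) = ((A₁(A₂A₃))A₄): (A₂A₃): 48×40 by 40×3 → 48×3, cost 48·40·3 = 5760; (A₁(A₂A₃)): 32×48 by 48×3 → 32×3, cost 32·48·3 = 4608; cumulative 10368; ((A₁(A₂A₃))A₄): 32×3 by 3×42 → 32×42, cost 32·3·42 = 4032; cumulative 14400. Total 14400.
Order (2) = (A₁((A₂A₃)A₄)): (A₂A₃): 48×40 by 40×3 → 48×3, cost 48·40·3 = 5760; ((A₂A₃)A₄): 48×3 by 3×42 → 48×42, cost 48·3·42 = 6048; cumulative 11808; (A₁((A₂A₃)A₄)): 32×48 by 48×42 → 32×42, cost 32·48·42 = 64512; cumulative 76320. Total 76320.
Difference: |14400 − 76320| = 61920.

61920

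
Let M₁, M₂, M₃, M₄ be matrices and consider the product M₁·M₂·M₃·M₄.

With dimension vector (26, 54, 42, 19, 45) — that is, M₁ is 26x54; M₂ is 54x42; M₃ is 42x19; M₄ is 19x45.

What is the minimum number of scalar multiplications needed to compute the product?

91998

Adjacent pairs: M₁M₂ = 26·54·42 = 58968; M₂M₃ = 54·42·19 = 43092; M₃M₄ = 42·19·45 = 35910.
Length 3: M₁..M₃: k=1: 0+43092+26·54·19=69768; k=2: 58968+0+26·42·19=79716 → min 69768 | M₂..M₄: k=2: 0+35910+54·42·45=137970; k=3: 43092+0+54·19·45=89262 → min 89262.
Length 4: M₁..M₄: k=1: 0+89262+26·54·45=152442; k=2: 58968+35910+26·42·45=144018; k=3: 69768+0+26·19·45=91998 → min 91998.
Optimal order: ((M₁·(M₂·M₃))·M₄) with cost 91998.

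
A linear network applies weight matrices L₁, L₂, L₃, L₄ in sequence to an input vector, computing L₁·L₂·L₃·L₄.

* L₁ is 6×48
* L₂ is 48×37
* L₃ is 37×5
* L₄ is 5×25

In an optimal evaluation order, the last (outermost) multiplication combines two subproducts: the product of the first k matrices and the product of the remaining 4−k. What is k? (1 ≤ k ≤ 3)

Adjacent pairs: L₁L₂ = 6·48·37 = 10656; L₂L₃ = 48·37·5 = 8880; L₃L₄ = 37·5·25 = 4625.
Length 3: L₁..L₃: k=1: 0+8880+6·48·5=10320; k=2: 10656+0+6·37·5=11766 → min 10320 | L₂..L₄: k=2: 0+4625+48·37·25=49025; k=3: 8880+0+48·5·25=14880 → min 14880.
Top-level splits: k=1: (L₁..L₁)·(L₂..L₄) → 0+14880+6·48·25 = 22080; k=2: (L₁..L₂)·(L₃..L₄) → 10656+4625+6·37·25 = 20831; k=3: (L₁..L₃)·(L₄..L₄) → 10320+0+6·5·25 = 11070.
Best split is after L₃, i.e. k = 3.

3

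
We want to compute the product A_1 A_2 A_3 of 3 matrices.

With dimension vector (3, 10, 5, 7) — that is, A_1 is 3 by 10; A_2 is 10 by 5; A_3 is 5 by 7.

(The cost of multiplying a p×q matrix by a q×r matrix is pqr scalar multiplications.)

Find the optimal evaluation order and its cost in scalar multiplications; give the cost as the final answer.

255

(A_1 (A_2 A_3)): cost 560.
((A_1 A_2) A_3): cost 255.
Optimal: ((A_1 A_2) A_3) with cost 255.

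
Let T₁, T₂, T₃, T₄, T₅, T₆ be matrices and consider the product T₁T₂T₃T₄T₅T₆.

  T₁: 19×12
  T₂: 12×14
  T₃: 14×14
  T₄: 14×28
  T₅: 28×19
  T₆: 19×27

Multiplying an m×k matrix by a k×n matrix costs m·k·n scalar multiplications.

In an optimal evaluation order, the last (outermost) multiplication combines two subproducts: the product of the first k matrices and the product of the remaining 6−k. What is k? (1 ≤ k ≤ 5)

1

Adjacent pairs: T₁T₂ = 19·12·14 = 3192; T₂T₃ = 12·14·14 = 2352; T₃T₄ = 14·14·28 = 5488; T₄T₅ = 14·28·19 = 7448; T₅T₆ = 28·19·27 = 14364.
Length 3: T₁..T₃: k=1: 0+2352+19·12·14=5544; k=2: 3192+0+19·14·14=6916 → min 5544 | T₂..T₄: k=2: 0+5488+12·14·28=10192; k=3: 2352+0+12·14·28=7056 → min 7056 | T₃..T₅: k=3: 0+7448+14·14·19=11172; k=4: 5488+0+14·28·19=12936 → min 11172 | T₄..T₆: k=4: 0+14364+14·28·27=24948; k=5: 7448+0+14·19·27=14630 → min 14630.
Length 4: T₁..T₄: k=1: 0+7056+19·12·28=13440; k=2: 3192+5488+19·14·28=16128; k=3: 5544+0+19·14·28=12992 → min 12992 | T₂..T₅: k=2: 0+11172+12·14·19=14364; k=3: 2352+7448+12·14·19=12992; k=4: 7056+0+12·28·19=13440 → min 12992 | T₃..T₆: k=3: 0+14630+14·14·27=19922; k=4: 5488+14364+14·28·27=30436; k=5: 11172+0+14·19·27=18354 → min 18354.
Length 5: T₁..T₅: k=1: 0+12992+19·12·19=17324; k=2: 3192+11172+19·14·19=19418; k=3: 5544+7448+19·14·19=18046; k=4: 12992+0+19·28·19=23100 → min 17324 | T₂..T₆: k=2: 0+18354+12·14·27=22890; k=3: 2352+14630+12·14·27=21518; k=4: 7056+14364+12·28·27=30492; k=5: 12992+0+12·19·27=19148 → min 19148.
Top-level splits: k=1: (T₁..T₁)·(T₂..T₆) → 0+19148+19·12·27 = 25304; k=2: (T₁..T₂)·(T₃..T₆) → 3192+18354+19·14·27 = 28728; k=3: (T₁..T₃)·(T₄..T₆) → 5544+14630+19·14·27 = 27356; k=4: (T₁..T₄)·(T₅..T₆) → 12992+14364+19·28·27 = 41720; k=5: (T₁..T₅)·(T₆..T₆) → 17324+0+19·19·27 = 27071.
Best split is after T₁, i.e. k = 1.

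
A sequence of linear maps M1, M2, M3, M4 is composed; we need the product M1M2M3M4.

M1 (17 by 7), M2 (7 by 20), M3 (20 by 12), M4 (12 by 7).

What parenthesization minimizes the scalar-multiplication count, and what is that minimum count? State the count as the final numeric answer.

3101

Adjacent pairs: M1M2 = 17·7·20 = 2380; M2M3 = 7·20·12 = 1680; M3M4 = 20·12·7 = 1680.
Length 3: M1..M3: k=1: 0+1680+17·7·12=3108; k=2: 2380+0+17·20·12=6460 → min 3108 | M2..M4: k=2: 0+1680+7·20·7=2660; k=3: 1680+0+7·12·7=2268 → min 2268.
Length 4: M1..M4: k=1: 0+2268+17·7·7=3101; k=2: 2380+1680+17·20·7=6440; k=3: 3108+0+17·12·7=4536 → min 3101.
Optimal parenthesization: (M1((M2M3)M4)) with cost 3101.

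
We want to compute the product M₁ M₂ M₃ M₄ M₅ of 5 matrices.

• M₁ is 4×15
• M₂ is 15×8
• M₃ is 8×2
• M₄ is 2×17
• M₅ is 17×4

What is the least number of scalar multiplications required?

528

Adjacent pairs: M₁M₂ = 4·15·8 = 480; M₂M₃ = 15·8·2 = 240; M₃M₄ = 8·2·17 = 272; M₄M₅ = 2·17·4 = 136.
Length 3: M₁..M₃: k=1: 0+240+4·15·2=360; k=2: 480+0+4·8·2=544 → min 360 | M₂..M₄: k=2: 0+272+15·8·17=2312; k=3: 240+0+15·2·17=750 → min 750 | M₃..M₅: k=3: 0+136+8·2·4=200; k=4: 272+0+8·17·4=816 → min 200.
Length 4: M₁..M₄: k=1: 0+750+4·15·17=1770; k=2: 480+272+4·8·17=1296; k=3: 360+0+4·2·17=496 → min 496 | M₂..M₅: k=2: 0+200+15·8·4=680; k=3: 240+136+15·2·4=496; k=4: 750+0+15·17·4=1770 → min 496.
Length 5: M₁..M₅: k=1: 0+496+4·15·4=736; k=2: 480+200+4·8·4=808; k=3: 360+136+4·2·4=528; k=4: 496+0+4·17·4=768 → min 528.
Optimal order: ((M₁ (M₂ M₃)) (M₄ M₅)) with cost 528.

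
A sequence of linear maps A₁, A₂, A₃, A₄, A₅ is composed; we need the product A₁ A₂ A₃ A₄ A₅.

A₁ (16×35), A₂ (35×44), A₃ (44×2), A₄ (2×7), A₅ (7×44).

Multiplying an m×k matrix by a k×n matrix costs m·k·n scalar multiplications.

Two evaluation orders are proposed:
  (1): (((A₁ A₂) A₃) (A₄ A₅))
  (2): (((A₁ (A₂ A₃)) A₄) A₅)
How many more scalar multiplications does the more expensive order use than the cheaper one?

Order (1) = (((A₁ A₂) A₃) (A₄ A₅)): (A₁ A₂): 16×35 by 35×44 → 16×44, cost 16·35·44 = 24640; ((A₁ A₂) A₃): 16×44 by 44×2 → 16×2, cost 16·44·2 = 1408; cumulative 26048; (A₄ A₅): 2×7 by 7×44 → 2×44, cost 2·7·44 = 616; (((A₁ A₂) A₃) (A₄ A₅)): 16×2 by 2×44 → 16×44, cost 16·2·44 = 1408; cumulative 28072. Total 28072.
Order (2) = (((A₁ (A₂ A₃)) A₄) A₅): (A₂ A₃): 35×44 by 44×2 → 35×2, cost 35·44·2 = 3080; (A₁ (A₂ A₃)): 16×35 by 35×2 → 16×2, cost 16·35·2 = 1120; cumulative 4200; ((A₁ (A₂ A₃)) A₄): 16×2 by 2×7 → 16×7, cost 16·2·7 = 224; cumulative 4424; (((A₁ (A₂ A₃)) A₄) A₅): 16×7 by 7×44 → 16×44, cost 16·7·44 = 4928; cumulative 9352. Total 9352.
Difference: |28072 − 9352| = 18720.

18720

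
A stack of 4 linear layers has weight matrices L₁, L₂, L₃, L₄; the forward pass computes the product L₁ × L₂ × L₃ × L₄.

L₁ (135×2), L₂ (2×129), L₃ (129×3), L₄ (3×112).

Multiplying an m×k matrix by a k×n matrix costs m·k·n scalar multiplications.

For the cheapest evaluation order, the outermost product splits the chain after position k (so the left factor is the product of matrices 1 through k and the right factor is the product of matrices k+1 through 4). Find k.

Adjacent pairs: L₁L₂ = 135·2·129 = 34830; L₂L₃ = 2·129·3 = 774; L₃L₄ = 129·3·112 = 43344.
Length 3: L₁..L₃: k=1: 0+774+135·2·3=1584; k=2: 34830+0+135·129·3=87075 → min 1584 | L₂..L₄: k=2: 0+43344+2·129·112=72240; k=3: 774+0+2·3·112=1446 → min 1446.
Top-level splits: k=1: (L₁..L₁)·(L₂..L₄) → 0+1446+135·2·112 = 31686; k=2: (L₁..L₂)·(L₃..L₄) → 34830+43344+135·129·112 = 2028654; k=3: (L₁..L₃)·(L₄..L₄) → 1584+0+135·3·112 = 46944.
Best split is after L₁, i.e. k = 1.

1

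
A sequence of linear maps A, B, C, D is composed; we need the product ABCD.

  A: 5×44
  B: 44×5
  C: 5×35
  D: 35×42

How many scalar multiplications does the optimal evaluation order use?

9325

Adjacent pairs: AB = 5·44·5 = 1100; BC = 44·5·35 = 7700; CD = 5·35·42 = 7350.
Length 3: A..C: k=1: 0+7700+5·44·35=15400; k=2: 1100+0+5·5·35=1975 → min 1975 | B..D: k=2: 0+7350+44·5·42=16590; k=3: 7700+0+44·35·42=72380 → min 16590.
Length 4: A..D: k=1: 0+16590+5·44·42=25830; k=2: 1100+7350+5·5·42=9500; k=3: 1975+0+5·35·42=9325 → min 9325.
Optimal order: (((AB)C)D) with cost 9325.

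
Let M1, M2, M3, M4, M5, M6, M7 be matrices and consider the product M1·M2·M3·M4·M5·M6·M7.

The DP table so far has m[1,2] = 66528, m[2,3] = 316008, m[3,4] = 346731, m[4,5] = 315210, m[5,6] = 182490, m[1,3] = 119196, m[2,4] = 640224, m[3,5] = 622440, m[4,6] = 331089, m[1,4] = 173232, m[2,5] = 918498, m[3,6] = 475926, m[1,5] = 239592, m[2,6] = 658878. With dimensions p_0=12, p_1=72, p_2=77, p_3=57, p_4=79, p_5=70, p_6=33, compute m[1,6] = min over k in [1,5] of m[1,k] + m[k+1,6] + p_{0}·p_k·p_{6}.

m[1,6] = min over k∈[1,5] of m[1,k]+m[k+1,6]+p_{0}·p_k·p_{6}.
k=1: 0 + 658878 + 12·72·33 = 687390; k=2: 66528 + 475926 + 12·77·33 = 572946; k=3: 119196 + 331089 + 12·57·33 = 472857; k=4: 173232 + 182490 + 12·79·33 = 387006; k=5: 239592 + 0 + 12·70·33 = 267312.
Minimum: 267312 at k=5.

267312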